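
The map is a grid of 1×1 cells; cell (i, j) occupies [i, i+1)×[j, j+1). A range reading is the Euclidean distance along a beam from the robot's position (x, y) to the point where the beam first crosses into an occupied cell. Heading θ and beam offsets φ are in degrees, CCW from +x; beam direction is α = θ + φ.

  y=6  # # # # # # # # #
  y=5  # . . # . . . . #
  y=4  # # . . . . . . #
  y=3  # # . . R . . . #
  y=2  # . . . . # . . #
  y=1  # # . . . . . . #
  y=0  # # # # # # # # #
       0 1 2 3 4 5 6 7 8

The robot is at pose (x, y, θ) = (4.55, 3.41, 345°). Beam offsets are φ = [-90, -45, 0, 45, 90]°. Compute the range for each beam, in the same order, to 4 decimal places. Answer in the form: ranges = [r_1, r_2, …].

ranges = [2.4950, 0.9000, 3.5717, 3.9837, 2.6814]

beam 1: φ=-90°, α=255°
  dir = (cos 255°, sin 255°) = (-0.2588, -0.9659); from cell (4,3)
  next x-line at t=2.1250, next y-line at t=0.4245; Δt_x=3.8637, Δt_y=1.0353
    y: enter (4,2) at t=0.4245
    y: enter (4,1) at t=1.4597
    x: enter (3,1) at t=2.1250
    y: enter (3,0) at t=2.4950 ← occupied
  → r_1 = 2.4950
beam 2: φ=-45°, α=300°
  dir = (cos 300°, sin 300°) = (0.5000, -0.8660); from cell (4,3)
  next x-line at t=0.9000, next y-line at t=0.4734; Δt_x=2.0000, Δt_y=1.1547
    y: enter (4,2) at t=0.4734
    x: enter (5,2) at t=0.9000 ← occupied
  → r_2 = 0.9000
beam 3: φ=0°, α=345°
  dir = (cos 345°, sin 345°) = (0.9659, -0.2588); from cell (4,3)
  next x-line at t=0.4659, next y-line at t=1.5841; Δt_x=1.0353, Δt_y=3.8637
    x: enter (5,3) at t=0.4659
    x: enter (6,3) at t=1.5012
    y: enter (6,2) at t=1.5841
    x: enter (7,2) at t=2.5364
    x: enter (8,2) at t=3.5717 ← occupied
  → r_3 = 3.5717
beam 4: φ=45°, α=30°
  dir = (cos 30°, sin 30°) = (0.8660, 0.5000); from cell (4,3)
  next x-line at t=0.5196, next y-line at t=1.1800; Δt_x=1.1547, Δt_y=2.0000
    x: enter (5,3) at t=0.5196
    y: enter (5,4) at t=1.1800
    x: enter (6,4) at t=1.6743
    x: enter (7,4) at t=2.8290
    y: enter (7,5) at t=3.1800
    x: enter (8,5) at t=3.9837 ← occupied
  → r_4 = 3.9837
beam 5: φ=90°, α=75°
  dir = (cos 75°, sin 75°) = (0.2588, 0.9659); from cell (4,3)
  next x-line at t=1.7387, next y-line at t=0.6108; Δt_x=3.8637, Δt_y=1.0353
    y: enter (4,4) at t=0.6108
    y: enter (4,5) at t=1.6461
    x: enter (5,5) at t=1.7387
    y: enter (5,6) at t=2.6814 ← occupied
  → r_5 = 2.6814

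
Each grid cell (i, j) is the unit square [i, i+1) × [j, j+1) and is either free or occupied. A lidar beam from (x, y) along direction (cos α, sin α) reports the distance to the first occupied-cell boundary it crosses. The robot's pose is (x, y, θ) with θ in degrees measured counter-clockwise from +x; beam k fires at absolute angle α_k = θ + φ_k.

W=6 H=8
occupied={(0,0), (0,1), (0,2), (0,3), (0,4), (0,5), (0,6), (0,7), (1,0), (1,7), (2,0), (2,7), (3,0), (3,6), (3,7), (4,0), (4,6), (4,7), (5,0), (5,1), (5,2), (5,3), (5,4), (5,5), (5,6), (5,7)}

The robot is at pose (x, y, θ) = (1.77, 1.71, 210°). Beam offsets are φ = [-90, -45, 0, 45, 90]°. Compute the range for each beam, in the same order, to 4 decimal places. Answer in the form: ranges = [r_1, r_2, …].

ranges = [1.5400, 0.7972, 0.8891, 0.7350, 0.8198]

beam 1: φ=-90°, α=120°
  d=(-0.5000,0.8660)  start (1,1)  tX=1.5400 tY=0.3349  stride 1/|dx|=2.0000 1/|dy|=1.1547
    cross y-line → (1,2), t=0.3349
    cross y-line → (1,3), t=1.4896
    cross x-line → (0,3), t=1.5400 (wall)
  → r_1 = 1.5400
beam 2: φ=-45°, α=165°
  d=(-0.9659,0.2588)  start (1,1)  tX=0.7972 tY=1.1205  stride 1/|dx|=1.0353 1/|dy|=3.8637
    cross x-line → (0,1), t=0.7972 (wall)
  → r_2 = 0.7972
beam 3: φ=0°, α=210°
  d=(-0.8660,-0.5000)  start (1,1)  tX=0.8891 tY=1.4200  stride 1/|dx|=1.1547 1/|dy|=2.0000
    cross x-line → (0,1), t=0.8891 (wall)
  → r_3 = 0.8891
beam 4: φ=45°, α=255°
  d=(-0.2588,-0.9659)  start (1,1)  tX=2.9751 tY=0.7350  stride 1/|dx|=3.8637 1/|dy|=1.0353
    cross y-line → (1,0), t=0.7350 (wall)
  → r_4 = 0.7350
beam 5: φ=90°, α=300°
  d=(0.5000,-0.8660)  start (1,1)  tX=0.4600 tY=0.8198  stride 1/|dx|=2.0000 1/|dy|=1.1547
    cross x-line → (2,1), t=0.4600
    cross y-line → (2,0), t=0.8198 (wall)
  → r_5 = 0.8198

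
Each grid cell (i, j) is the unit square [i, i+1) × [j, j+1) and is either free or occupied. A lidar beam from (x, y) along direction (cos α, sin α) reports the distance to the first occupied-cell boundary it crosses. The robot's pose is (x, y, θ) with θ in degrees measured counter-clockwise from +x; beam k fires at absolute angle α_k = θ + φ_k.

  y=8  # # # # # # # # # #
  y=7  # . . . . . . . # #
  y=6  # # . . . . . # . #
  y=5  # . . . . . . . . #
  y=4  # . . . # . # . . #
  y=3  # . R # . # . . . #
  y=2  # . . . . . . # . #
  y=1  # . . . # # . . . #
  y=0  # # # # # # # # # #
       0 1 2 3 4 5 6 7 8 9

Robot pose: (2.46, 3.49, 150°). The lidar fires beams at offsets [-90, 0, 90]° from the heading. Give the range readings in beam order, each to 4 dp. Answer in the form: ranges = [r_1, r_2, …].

ranges = [5.2077, 1.6859, 2.8752]

beam 1: φ=-90°, α=60°
  cosα=0.5000 sinα=0.8660 | (2,3) | tMaxX 1.0800 tMaxY 0.5889 | tΔX 2.0000 tΔY 1.1547
    t=0.5889 [y] (2,4)
    t=1.0800 [x] (3,4)
    t=1.7436 [y] (3,5)
    t=2.8983 [y] (3,6)
    t=3.0800 [x] (4,6)
    t=4.0530 [y] (4,7)
    t=5.0800 [x] (5,7)
    t=5.2077 [y] (5,8) — stop
  → r_1 = 5.2077
beam 2: φ=0°, α=150°
  cosα=-0.8660 sinα=0.5000 | (2,3) | tMaxX 0.5312 tMaxY 1.0200 | tΔX 1.1547 tΔY 2.0000
    t=0.5312 [x] (1,3)
    t=1.0200 [y] (1,4)
    t=1.6859 [x] (0,4) — stop
  → r_2 = 1.6859
beam 3: φ=90°, α=240°
  cosα=-0.5000 sinα=-0.8660 | (2,3) | tMaxX 0.9200 tMaxY 0.5658 | tΔX 2.0000 tΔY 1.1547
    t=0.5658 [y] (2,2)
    t=0.9200 [x] (1,2)
    t=1.7205 [y] (1,1)
    t=2.8752 [y] (1,0) — stop
  → r_3 = 2.8752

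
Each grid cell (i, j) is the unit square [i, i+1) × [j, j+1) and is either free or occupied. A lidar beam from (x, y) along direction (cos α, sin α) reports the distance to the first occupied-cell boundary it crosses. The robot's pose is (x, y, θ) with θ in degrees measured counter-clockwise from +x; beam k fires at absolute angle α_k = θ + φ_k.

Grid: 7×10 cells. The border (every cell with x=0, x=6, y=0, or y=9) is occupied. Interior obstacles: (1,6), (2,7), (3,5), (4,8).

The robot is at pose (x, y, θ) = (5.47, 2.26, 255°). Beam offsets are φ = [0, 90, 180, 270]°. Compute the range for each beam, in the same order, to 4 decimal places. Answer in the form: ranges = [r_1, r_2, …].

ranges = [1.3044, 0.5487, 2.0478, 4.6277]

beam 1: φ=0°, α=255°
  d=(-0.2588,-0.9659)  start (5,2)  tX=1.8159 tY=0.2692  stride 1/|dx|=3.8637 1/|dy|=1.0353
    cross y-line → (5,1), t=0.2692
    cross y-line → (5,0), t=1.3044 (wall)
  → r_1 = 1.3044
beam 2: φ=90°, α=345°
  d=(0.9659,-0.2588)  start (5,2)  tX=0.5487 tY=1.0046  stride 1/|dx|=1.0353 1/|dy|=3.8637
    cross x-line → (6,2), t=0.5487 (wall)
  → r_2 = 0.5487
beam 3: φ=180°, α=75°
  d=(0.2588,0.9659)  start (5,2)  tX=2.0478 tY=0.7661  stride 1/|dx|=3.8637 1/|dy|=1.0353
    cross y-line → (5,3), t=0.7661
    cross y-line → (5,4), t=1.8014
    cross x-line → (6,4), t=2.0478 (wall)
  → r_3 = 2.0478
beam 4: φ=270°, α=165°
  d=(-0.9659,0.2588)  start (5,2)  tX=0.4866 tY=2.8591  stride 1/|dx|=1.0353 1/|dy|=3.8637
    cross x-line → (4,2), t=0.4866
    cross x-line → (3,2), t=1.5219
    cross x-line → (2,2), t=2.5571
    cross y-line → (2,3), t=2.8591
    cross x-line → (1,3), t=3.5924
    cross x-line → (0,3), t=4.6277 (wall)
  → r_4 = 4.6277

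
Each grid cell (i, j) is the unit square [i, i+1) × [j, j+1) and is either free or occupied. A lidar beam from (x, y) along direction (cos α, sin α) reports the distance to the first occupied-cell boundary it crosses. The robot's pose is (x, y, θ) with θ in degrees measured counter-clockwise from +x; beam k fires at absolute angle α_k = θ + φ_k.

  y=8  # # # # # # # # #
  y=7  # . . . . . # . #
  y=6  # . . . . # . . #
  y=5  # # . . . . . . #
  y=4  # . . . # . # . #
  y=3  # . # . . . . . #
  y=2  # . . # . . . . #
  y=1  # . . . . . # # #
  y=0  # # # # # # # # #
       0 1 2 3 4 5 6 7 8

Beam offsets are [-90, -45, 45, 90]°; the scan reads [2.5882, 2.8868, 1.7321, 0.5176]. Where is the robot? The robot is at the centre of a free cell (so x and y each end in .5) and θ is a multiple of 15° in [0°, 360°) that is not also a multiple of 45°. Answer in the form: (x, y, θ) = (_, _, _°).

(x, y, θ) = (4.5, 3.5, 345°)

Candidates: 40 free-cell centres × 16 headings = 640 poses. Raycast each; keep the one whose scan matches to 4 dp.
  (3.5, 1.5, 255°): beam 2 = 1.0000 ≠ 2.8868 ✗
  (4.5, 7.5, 150°): beam 1 = 0.5774 ≠ 2.5882 ✗
  (1.5, 2.5, 330°): beam 1 = 1.0000 ≠ 2.5882 ✗
  …
  (4.5, 3.5, 345°): r_1=2.5882, r_2=2.8868, r_3=1.7321, r_4=0.5176 — all match ✓
Unique over the lattice → pose = (4.5, 3.5, 345°).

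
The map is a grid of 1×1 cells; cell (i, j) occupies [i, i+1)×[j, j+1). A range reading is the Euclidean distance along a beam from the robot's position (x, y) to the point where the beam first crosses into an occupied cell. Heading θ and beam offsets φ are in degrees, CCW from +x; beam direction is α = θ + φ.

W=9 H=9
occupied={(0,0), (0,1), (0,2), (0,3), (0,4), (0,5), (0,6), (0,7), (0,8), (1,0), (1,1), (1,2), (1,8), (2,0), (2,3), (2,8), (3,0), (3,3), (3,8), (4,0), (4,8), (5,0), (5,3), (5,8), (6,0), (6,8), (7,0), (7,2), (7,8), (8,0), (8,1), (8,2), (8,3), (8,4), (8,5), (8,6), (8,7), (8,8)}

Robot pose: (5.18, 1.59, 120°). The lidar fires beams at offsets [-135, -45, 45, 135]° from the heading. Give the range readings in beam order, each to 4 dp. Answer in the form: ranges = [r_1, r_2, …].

ranges = [2.2796, 1.4597, 3.2922, 0.6108]

beam 1: φ=-135°, α=345°
  dir = (cos 345°, sin 345°) = (0.9659, -0.2588); from cell (5,1)
  next x-line at t=0.8489, next y-line at t=2.2796; Δt_x=1.0353, Δt_y=3.8637
    x: enter (6,1) at t=0.8489
    x: enter (7,1) at t=1.8842
    y: enter (7,0) at t=2.2796 ← occupied
  → r_1 = 2.2796
beam 2: φ=-45°, α=75°
  dir = (cos 75°, sin 75°) = (0.2588, 0.9659); from cell (5,1)
  next x-line at t=3.1682, next y-line at t=0.4245; Δt_x=3.8637, Δt_y=1.0353
    y: enter (5,2) at t=0.4245
    y: enter (5,3) at t=1.4597 ← occupied
  → r_2 = 1.4597
beam 3: φ=45°, α=165°
  dir = (cos 165°, sin 165°) = (-0.9659, 0.2588); from cell (5,1)
  next x-line at t=0.1863, next y-line at t=1.5841; Δt_x=1.0353, Δt_y=3.8637
    x: enter (4,1) at t=0.1863
    x: enter (3,1) at t=1.2216
    y: enter (3,2) at t=1.5841
    x: enter (2,2) at t=2.2569
    x: enter (1,2) at t=3.2922 ← occupied
  → r_3 = 3.2922
beam 4: φ=135°, α=255°
  dir = (cos 255°, sin 255°) = (-0.2588, -0.9659); from cell (5,1)
  next x-line at t=0.6955, next y-line at t=0.6108; Δt_x=3.8637, Δt_y=1.0353
    y: enter (5,0) at t=0.6108 ← occupied
  → r_4 = 0.6108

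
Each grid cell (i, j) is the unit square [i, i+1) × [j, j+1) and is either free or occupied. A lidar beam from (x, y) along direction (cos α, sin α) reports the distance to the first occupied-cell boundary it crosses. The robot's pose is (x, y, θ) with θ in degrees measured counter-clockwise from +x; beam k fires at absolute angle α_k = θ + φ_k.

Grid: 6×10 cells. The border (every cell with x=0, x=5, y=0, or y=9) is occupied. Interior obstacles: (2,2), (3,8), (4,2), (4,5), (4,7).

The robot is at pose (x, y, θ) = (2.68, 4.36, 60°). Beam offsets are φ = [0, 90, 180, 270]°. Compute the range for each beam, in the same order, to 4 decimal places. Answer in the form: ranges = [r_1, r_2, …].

ranges = [3.0484, 1.9399, 3.3600, 2.6789]

beam 1: φ=0°, α=60°
  d=(0.5000,0.8660)  start (2,4)  tX=0.6400 tY=0.7390  stride 1/|dx|=2.0000 1/|dy|=1.1547
    cross x-line → (3,4), t=0.6400
    cross y-line → (3,5), t=0.7390
    cross y-line → (3,6), t=1.8937
    cross x-line → (4,6), t=2.6400
    cross y-line → (4,7), t=3.0484 (wall)
  → r_1 = 3.0484
beam 2: φ=90°, α=150°
  d=(-0.8660,0.5000)  start (2,4)  tX=0.7852 tY=1.2800  stride 1/|dx|=1.1547 1/|dy|=2.0000
    cross x-line → (1,4), t=0.7852
    cross y-line → (1,5), t=1.2800
    cross x-line → (0,5), t=1.9399 (wall)
  → r_2 = 1.9399
beam 3: φ=180°, α=240°
  d=(-0.5000,-0.8660)  start (2,4)  tX=1.3600 tY=0.4157  stride 1/|dx|=2.0000 1/|dy|=1.1547
    cross y-line → (2,3), t=0.4157
    cross x-line → (1,3), t=1.3600
    cross y-line → (1,2), t=1.5704
    cross y-line → (1,1), t=2.7251
    cross x-line → (0,1), t=3.3600 (wall)
  → r_3 = 3.3600
beam 4: φ=270°, α=330°
  d=(0.8660,-0.5000)  start (2,4)  tX=0.3695 tY=0.7200  stride 1/|dx|=1.1547 1/|dy|=2.0000
    cross x-line → (3,4), t=0.3695
    cross y-line → (3,3), t=0.7200
    cross x-line → (4,3), t=1.5242
    cross x-line → (5,3), t=2.6789 (wall)
  → r_4 = 2.6789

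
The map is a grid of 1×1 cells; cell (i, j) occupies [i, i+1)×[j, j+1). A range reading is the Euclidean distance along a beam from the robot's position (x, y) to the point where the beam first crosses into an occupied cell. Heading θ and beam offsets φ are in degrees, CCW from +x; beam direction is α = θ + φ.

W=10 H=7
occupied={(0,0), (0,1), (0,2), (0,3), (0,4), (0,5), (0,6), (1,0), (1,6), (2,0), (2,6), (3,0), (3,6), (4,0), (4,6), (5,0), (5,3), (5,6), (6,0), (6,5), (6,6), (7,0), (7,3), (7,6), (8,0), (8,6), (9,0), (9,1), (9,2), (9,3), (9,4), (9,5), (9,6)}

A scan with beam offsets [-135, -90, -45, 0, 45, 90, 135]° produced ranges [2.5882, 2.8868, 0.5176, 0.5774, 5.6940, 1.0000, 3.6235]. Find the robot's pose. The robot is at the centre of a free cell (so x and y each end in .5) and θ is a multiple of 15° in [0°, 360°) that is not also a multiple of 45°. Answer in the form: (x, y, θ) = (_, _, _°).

(x, y, θ) = (6.5, 4.5, 120°)

Enumerate (i+0.5, j+0.5, θ) over the 37 free cells and 16 admissible headings. For each, cast all 7 beams and compare to the given ranges.
  (1.5, 1.5, 150°): beam 1 = 5.7956 ≠ 2.5882 ✗
  (5.5, 4.5, 210°): beam 1 = 1.5529 ≠ 2.5882 ✗
  (5.5, 1.5, 210°): beam 1 = 1.5529 ≠ 2.5882 ✗
  (1.5, 3.5, 195°): beam 1 = 2.8868 ≠ 2.5882 ✗
  (5.5, 5.5, 210°): beam 1 = 0.5176 ≠ 2.5882 ✗
  …
  (6.5, 4.5, 120°): r_1=2.5882, r_2=2.8868, r_3=0.5176, r_4=0.5774, r_5=5.6940, r_6=1.0000, r_7=3.6235 — all match ✓
No second candidate reproduces the full scan.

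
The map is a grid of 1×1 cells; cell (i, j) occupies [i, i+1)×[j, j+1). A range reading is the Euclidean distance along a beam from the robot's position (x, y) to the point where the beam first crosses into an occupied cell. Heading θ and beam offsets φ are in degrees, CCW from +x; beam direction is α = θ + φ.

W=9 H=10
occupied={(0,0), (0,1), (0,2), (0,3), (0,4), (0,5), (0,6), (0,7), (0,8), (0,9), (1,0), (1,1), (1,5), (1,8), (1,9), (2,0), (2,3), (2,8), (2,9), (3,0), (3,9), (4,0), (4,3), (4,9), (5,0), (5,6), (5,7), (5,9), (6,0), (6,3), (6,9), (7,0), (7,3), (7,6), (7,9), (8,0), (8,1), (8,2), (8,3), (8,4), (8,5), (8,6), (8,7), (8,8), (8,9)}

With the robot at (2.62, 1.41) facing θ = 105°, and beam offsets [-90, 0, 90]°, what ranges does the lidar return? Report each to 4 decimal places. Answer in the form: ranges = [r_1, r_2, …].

beam 1: φ=-90°, α=15°
  direction (0.9659, 0.2588); cell (2,1); t to first gridline: x 0.3934, y 2.2796 (then +1.0353 / +3.8637)
    (3,1) via x @ 0.3934
    (4,1) via x @ 1.4287
    (4,2) via y @ 2.2796
    (5,2) via x @ 2.4640
    (6,2) via x @ 3.4992
    (7,2) via x @ 4.5345
    (8,2) via x @ 5.5698  # hit
  → r_1 = 5.5698
beam 2: φ=0°, α=105°
  direction (-0.2588, 0.9659); cell (2,1); t to first gridline: x 2.3955, y 0.6108 (then +3.8637 / +1.0353)
    (2,2) via y @ 0.6108
    (2,3) via y @ 1.6461  # hit
  → r_2 = 1.6461
beam 3: φ=90°, α=195°
  direction (-0.9659, -0.2588); cell (2,1); t to first gridline: x 0.6419, y 1.5841 (then +1.0353 / +3.8637)
    (1,1) via x @ 0.6419  # hit
  → r_3 = 0.6419

ranges = [5.5698, 1.6461, 0.6419]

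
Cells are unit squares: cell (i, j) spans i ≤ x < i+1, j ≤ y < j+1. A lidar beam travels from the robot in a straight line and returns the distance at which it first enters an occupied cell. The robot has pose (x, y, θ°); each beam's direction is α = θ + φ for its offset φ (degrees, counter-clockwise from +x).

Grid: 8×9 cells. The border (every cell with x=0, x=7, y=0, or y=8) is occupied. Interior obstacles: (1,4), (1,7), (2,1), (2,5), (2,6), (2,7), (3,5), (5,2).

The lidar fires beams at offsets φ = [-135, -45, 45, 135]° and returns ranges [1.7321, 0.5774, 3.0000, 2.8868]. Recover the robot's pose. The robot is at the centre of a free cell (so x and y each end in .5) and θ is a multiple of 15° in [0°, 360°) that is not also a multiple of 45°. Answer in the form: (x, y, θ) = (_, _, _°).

Candidates: 34 free-cell centres × 16 headings = 544 poses. Raycast each; keep the one whose scan matches to 4 dp.
  (6.5, 7.5, 300°): beam 1 = 1.9319 ≠ 1.7321 ✗
  (6.5, 1.5, 75°): beam 1 = 0.5774 ≠ 1.7321 ✗
  (4.5, 1.5, 240°): beam 1 = 3.6235 ≠ 1.7321 ✗
  …
  (2.5, 2.5, 285°): r_1=1.7321, r_2=0.5774, r_3=3.0000, r_4=2.8868 — all match ✓
Only this pose fits every beam.

(x, y, θ) = (2.5, 2.5, 285°)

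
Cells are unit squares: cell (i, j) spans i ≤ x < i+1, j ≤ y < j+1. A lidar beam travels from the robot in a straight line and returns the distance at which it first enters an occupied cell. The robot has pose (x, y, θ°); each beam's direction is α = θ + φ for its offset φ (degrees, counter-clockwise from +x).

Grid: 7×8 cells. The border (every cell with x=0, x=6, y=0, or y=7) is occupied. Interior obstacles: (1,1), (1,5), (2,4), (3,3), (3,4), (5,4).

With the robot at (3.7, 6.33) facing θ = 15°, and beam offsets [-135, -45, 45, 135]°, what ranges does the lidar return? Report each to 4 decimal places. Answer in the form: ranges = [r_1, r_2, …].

ranges = [1.5358, 2.6558, 0.7736, 1.3400]

beam 1: φ=-135°, α=240°
  d=(-0.5000,-0.8660)  start (3,6)  tX=1.4000 tY=0.3811  stride 1/|dx|=2.0000 1/|dy|=1.1547
    cross y-line → (3,5), t=0.3811
    cross x-line → (2,5), t=1.4000
    cross y-line → (2,4), t=1.5358 (wall)
  → r_1 = 1.5358
beam 2: φ=-45°, α=330°
  d=(0.8660,-0.5000)  start (3,6)  tX=0.3464 tY=0.6600  stride 1/|dx|=1.1547 1/|dy|=2.0000
    cross x-line → (4,6), t=0.3464
    cross y-line → (4,5), t=0.6600
    cross x-line → (5,5), t=1.5011
    cross x-line → (6,5), t=2.6558 (wall)
  → r_2 = 2.6558
beam 3: φ=45°, α=60°
  d=(0.5000,0.8660)  start (3,6)  tX=0.6000 tY=0.7736  stride 1/|dx|=2.0000 1/|dy|=1.1547
    cross x-line → (4,6), t=0.6000
    cross y-line → (4,7), t=0.7736 (wall)
  → r_3 = 0.7736
beam 4: φ=135°, α=150°
  d=(-0.8660,0.5000)  start (3,6)  tX=0.8083 tY=1.3400  stride 1/|dx|=1.1547 1/|dy|=2.0000
    cross x-line → (2,6), t=0.8083
    cross y-line → (2,7), t=1.3400 (wall)
  → r_4 = 1.3400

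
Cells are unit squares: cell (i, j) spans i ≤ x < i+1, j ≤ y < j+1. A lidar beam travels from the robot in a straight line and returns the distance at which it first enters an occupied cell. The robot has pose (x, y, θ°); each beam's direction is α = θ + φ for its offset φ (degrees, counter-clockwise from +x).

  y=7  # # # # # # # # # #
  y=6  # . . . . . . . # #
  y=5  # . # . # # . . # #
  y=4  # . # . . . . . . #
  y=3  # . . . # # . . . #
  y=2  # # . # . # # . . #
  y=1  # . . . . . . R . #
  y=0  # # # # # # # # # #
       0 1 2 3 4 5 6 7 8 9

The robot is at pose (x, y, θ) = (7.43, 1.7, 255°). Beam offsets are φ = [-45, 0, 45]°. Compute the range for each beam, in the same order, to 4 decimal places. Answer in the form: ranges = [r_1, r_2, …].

beam 1: φ=-45°, α=210°
  d=(-0.8660,-0.5000)  start (7,1)  tX=0.4965 tY=1.4000  stride 1/|dx|=1.1547 1/|dy|=2.0000
    cross x-line → (6,1), t=0.4965
    cross y-line → (6,0), t=1.4000 (wall)
  → r_1 = 1.4000
beam 2: φ=0°, α=255°
  d=(-0.2588,-0.9659)  start (7,1)  tX=1.6614 tY=0.7247  stride 1/|dx|=3.8637 1/|dy|=1.0353
    cross y-line → (7,0), t=0.7247 (wall)
  → r_2 = 0.7247
beam 3: φ=45°, α=300°
  d=(0.5000,-0.8660)  start (7,1)  tX=1.1400 tY=0.8083  stride 1/|dx|=2.0000 1/|dy|=1.1547
    cross y-line → (7,0), t=0.8083 (wall)
  → r_3 = 0.8083

ranges = [1.4000, 0.7247, 0.8083]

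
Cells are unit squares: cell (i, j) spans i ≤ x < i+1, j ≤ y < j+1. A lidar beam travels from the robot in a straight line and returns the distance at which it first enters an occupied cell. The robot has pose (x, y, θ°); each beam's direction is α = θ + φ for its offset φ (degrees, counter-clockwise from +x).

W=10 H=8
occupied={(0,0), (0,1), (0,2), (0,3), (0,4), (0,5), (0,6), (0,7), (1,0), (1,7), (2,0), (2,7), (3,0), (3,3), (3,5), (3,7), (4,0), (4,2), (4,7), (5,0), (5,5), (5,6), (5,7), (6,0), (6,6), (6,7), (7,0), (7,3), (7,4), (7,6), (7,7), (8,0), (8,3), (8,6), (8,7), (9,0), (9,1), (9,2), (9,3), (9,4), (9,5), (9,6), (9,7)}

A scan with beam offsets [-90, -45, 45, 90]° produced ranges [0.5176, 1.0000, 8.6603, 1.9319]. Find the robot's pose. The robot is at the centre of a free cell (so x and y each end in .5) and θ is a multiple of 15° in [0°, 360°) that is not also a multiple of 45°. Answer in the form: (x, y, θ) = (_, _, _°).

Candidates: 37 free-cell centres × 16 headings = 592 poses. Raycast each; keep the one whose scan matches to 4 dp.
  (6.5, 5.5, 30°): beam 1 = 1.0000 ≠ 0.5176 ✗
  (3.5, 4.5, 300°): beam 1 = 2.8868 ≠ 0.5176 ✗
  (6.5, 4.5, 105°): beam 2 = 1.7321 ≠ 1.0000 ✗
  …
  (8.5, 1.5, 105°): r_1=0.5176, r_2=1.0000, r_3=8.6603, r_4=1.9319 — all match ✓
Unique over the lattice → pose = (8.5, 1.5, 105°).

(x, y, θ) = (8.5, 1.5, 105°)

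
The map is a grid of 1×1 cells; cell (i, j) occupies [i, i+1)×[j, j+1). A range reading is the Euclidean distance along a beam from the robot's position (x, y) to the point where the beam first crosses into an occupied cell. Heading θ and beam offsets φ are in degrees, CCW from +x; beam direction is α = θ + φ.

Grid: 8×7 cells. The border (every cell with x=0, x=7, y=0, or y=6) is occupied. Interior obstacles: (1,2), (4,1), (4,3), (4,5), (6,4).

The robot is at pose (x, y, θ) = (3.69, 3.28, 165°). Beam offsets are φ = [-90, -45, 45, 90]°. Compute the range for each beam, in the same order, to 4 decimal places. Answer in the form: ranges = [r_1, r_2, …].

ranges = [1.7807, 3.1408, 1.9514, 2.3604]

beam 1: φ=-90°, α=75°
  cosα=0.2588 sinα=0.9659 | (3,3) | tMaxX 1.1977 tMaxY 0.7454 | tΔX 3.8637 tΔY 1.0353
    t=0.7454 [y] (3,4)
    t=1.1977 [x] (4,4)
    t=1.7807 [y] (4,5) — stop
  → r_1 = 1.7807
beam 2: φ=-45°, α=120°
  cosα=-0.5000 sinα=0.8660 | (3,3) | tMaxX 1.3800 tMaxY 0.8314 | tΔX 2.0000 tΔY 1.1547
    t=0.8314 [y] (3,4)
    t=1.3800 [x] (2,4)
    t=1.9861 [y] (2,5)
    t=3.1408 [y] (2,6) — stop
  → r_2 = 3.1408
beam 3: φ=45°, α=210°
  cosα=-0.8660 sinα=-0.5000 | (3,3) | tMaxX 0.7967 tMaxY 0.5600 | tΔX 1.1547 tΔY 2.0000
    t=0.5600 [y] (3,2)
    t=0.7967 [x] (2,2)
    t=1.9514 [x] (1,2) — stop
  → r_3 = 1.9514
beam 4: φ=90°, α=255°
  cosα=-0.2588 sinα=-0.9659 | (3,3) | tMaxX 2.6660 tMaxY 0.2899 | tΔX 3.8637 tΔY 1.0353
    t=0.2899 [y] (3,2)
    t=1.3252 [y] (3,1)
    t=2.3604 [y] (3,0) — stop
  → r_4 = 2.3604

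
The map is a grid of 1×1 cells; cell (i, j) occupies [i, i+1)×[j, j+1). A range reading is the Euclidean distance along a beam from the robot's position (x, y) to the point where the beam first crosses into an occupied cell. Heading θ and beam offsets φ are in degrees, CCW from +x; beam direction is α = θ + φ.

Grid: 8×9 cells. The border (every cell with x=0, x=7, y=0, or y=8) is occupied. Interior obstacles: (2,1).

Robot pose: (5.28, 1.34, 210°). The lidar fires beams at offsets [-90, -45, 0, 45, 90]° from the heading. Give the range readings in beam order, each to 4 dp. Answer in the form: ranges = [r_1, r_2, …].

ranges = [7.6903, 2.3604, 0.6800, 0.3520, 0.3926]

beam 1: φ=-90°, α=120°
  dir = (cos 120°, sin 120°) = (-0.5000, 0.8660); from cell (5,1)
  next x-line at t=0.5600, next y-line at t=0.7621; Δt_x=2.0000, Δt_y=1.1547
    x: enter (4,1) at t=0.5600
    y: enter (4,2) at t=0.7621
    y: enter (4,3) at t=1.9168
    x: enter (3,3) at t=2.5600
    y: enter (3,4) at t=3.0715
    y: enter (3,5) at t=4.2262
    x: enter (2,5) at t=4.5600
    y: enter (2,6) at t=5.3809
    y: enter (2,7) at t=6.5356
    x: enter (1,7) at t=6.5600
    y: enter (1,8) at t=7.6903 ← occupied
  → r_1 = 7.6903
beam 2: φ=-45°, α=165°
  dir = (cos 165°, sin 165°) = (-0.9659, 0.2588); from cell (5,1)
  next x-line at t=0.2899, next y-line at t=2.5500; Δt_x=1.0353, Δt_y=3.8637
    x: enter (4,1) at t=0.2899
    x: enter (3,1) at t=1.3252
    x: enter (2,1) at t=2.3604 ← occupied
  → r_2 = 2.3604
beam 3: φ=0°, α=210°
  dir = (cos 210°, sin 210°) = (-0.8660, -0.5000); from cell (5,1)
  next x-line at t=0.3233, next y-line at t=0.6800; Δt_x=1.1547, Δt_y=2.0000
    x: enter (4,1) at t=0.3233
    y: enter (4,0) at t=0.6800 ← occupied
  → r_3 = 0.6800
beam 4: φ=45°, α=255°
  dir = (cos 255°, sin 255°) = (-0.2588, -0.9659); from cell (5,1)
  next x-line at t=1.0818, next y-line at t=0.3520; Δt_x=3.8637, Δt_y=1.0353
    y: enter (5,0) at t=0.3520 ← occupied
  → r_4 = 0.3520
beam 5: φ=90°, α=300°
  dir = (cos 300°, sin 300°) = (0.5000, -0.8660); from cell (5,1)
  next x-line at t=1.4400, next y-line at t=0.3926; Δt_x=2.0000, Δt_y=1.1547
    y: enter (5,0) at t=0.3926 ← occupied
  → r_5 = 0.3926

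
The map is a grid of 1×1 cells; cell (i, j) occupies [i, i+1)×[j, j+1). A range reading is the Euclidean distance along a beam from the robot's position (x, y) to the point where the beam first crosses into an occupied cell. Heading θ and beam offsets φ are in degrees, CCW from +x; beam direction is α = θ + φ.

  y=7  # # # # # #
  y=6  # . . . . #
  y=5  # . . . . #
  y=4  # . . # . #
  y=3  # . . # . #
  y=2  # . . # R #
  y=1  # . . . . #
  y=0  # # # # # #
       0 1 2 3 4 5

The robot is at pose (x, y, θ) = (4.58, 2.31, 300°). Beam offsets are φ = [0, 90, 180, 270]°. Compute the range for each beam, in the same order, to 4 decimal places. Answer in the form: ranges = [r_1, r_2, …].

ranges = [0.8400, 0.4850, 1.1600, 2.6200]

beam 1: φ=0°, α=300°
  direction (0.5000, -0.8660); cell (4,2); t to first gridline: x 0.8400, y 0.3580 (then +2.0000 / +1.1547)
    (4,1) via y @ 0.3580
    (5,1) via x @ 0.8400  # hit
  → r_1 = 0.8400
beam 2: φ=90°, α=30°
  direction (0.8660, 0.5000); cell (4,2); t to first gridline: x 0.4850, y 1.3800 (then +1.1547 / +2.0000)
    (5,2) via x @ 0.4850  # hit
  → r_2 = 0.4850
beam 3: φ=180°, α=120°
  direction (-0.5000, 0.8660); cell (4,2); t to first gridline: x 1.1600, y 0.7967 (then +2.0000 / +1.1547)
    (4,3) via y @ 0.7967
    (3,3) via x @ 1.1600  # hit
  → r_3 = 1.1600
beam 4: φ=270°, α=210°
  direction (-0.8660, -0.5000); cell (4,2); t to first gridline: x 0.6697, y 0.6200 (then +1.1547 / +2.0000)
    (4,1) via y @ 0.6200
    (3,1) via x @ 0.6697
    (2,1) via x @ 1.8244
    (2,0) via y @ 2.6200  # hit
  → r_4 = 2.6200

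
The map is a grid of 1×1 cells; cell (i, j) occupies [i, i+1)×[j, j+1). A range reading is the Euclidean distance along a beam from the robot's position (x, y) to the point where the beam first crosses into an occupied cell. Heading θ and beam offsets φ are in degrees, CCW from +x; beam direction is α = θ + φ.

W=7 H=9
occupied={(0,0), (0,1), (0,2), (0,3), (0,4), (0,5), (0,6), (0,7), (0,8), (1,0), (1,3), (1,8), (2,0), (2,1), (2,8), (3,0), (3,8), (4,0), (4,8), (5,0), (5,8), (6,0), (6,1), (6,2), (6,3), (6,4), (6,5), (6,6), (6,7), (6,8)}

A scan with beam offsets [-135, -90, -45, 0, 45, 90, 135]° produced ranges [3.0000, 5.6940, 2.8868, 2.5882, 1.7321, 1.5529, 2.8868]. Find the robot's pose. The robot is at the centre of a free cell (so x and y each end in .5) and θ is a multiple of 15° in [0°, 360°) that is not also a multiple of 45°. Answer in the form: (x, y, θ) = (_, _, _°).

Candidates: 33 free-cell centres × 16 headings = 528 poses. Raycast each; keep the one whose scan matches to 4 dp.
  (3.5, 5.5, 60°): beam 1 = 4.6587 ≠ 3.0000 ✗
  (1.5, 5.5, 30°): beam 1 = 1.5529 ≠ 3.0000 ✗
  (5.5, 7.5, 120°): beam 1 = 0.5176 ≠ 3.0000 ✗
  (1.5, 7.5, 300°): beam 1 = 0.5176 ≠ 3.0000 ✗
  (1.5, 4.5, 150°): beam 1 = 4.6587 ≠ 3.0000 ✗
  …
  (3.5, 6.5, 15°): r_1=3.0000, r_2=5.6940, r_3=2.8868, r_4=2.5882, r_5=1.7321, r_6=1.5529, r_7=2.8868 — all match ✓
No second candidate reproduces the full scan.

(x, y, θ) = (3.5, 6.5, 15°)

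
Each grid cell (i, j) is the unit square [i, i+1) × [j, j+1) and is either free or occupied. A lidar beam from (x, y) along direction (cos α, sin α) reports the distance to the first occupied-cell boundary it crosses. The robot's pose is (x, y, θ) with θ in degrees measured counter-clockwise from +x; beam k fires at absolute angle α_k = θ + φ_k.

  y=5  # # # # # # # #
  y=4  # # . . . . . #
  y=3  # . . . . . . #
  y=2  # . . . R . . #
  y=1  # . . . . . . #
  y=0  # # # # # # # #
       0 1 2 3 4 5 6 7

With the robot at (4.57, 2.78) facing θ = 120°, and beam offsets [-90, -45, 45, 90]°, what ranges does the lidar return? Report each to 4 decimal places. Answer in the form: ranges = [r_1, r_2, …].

ranges = [2.8059, 2.2983, 3.6959, 3.5600]

beam 1: φ=-90°, α=30°
  direction (0.8660, 0.5000); cell (4,2); t to first gridline: x 0.4965, y 0.4400 (then +1.1547 / +2.0000)
    (4,3) via y @ 0.4400
    (5,3) via x @ 0.4965
    (6,3) via x @ 1.6512
    (6,4) via y @ 2.4400
    (7,4) via x @ 2.8059  # hit
  → r_1 = 2.8059
beam 2: φ=-45°, α=75°
  direction (0.2588, 0.9659); cell (4,2); t to first gridline: x 1.6614, y 0.2278 (then +3.8637 / +1.0353)
    (4,3) via y @ 0.2278
    (4,4) via y @ 1.2630
    (5,4) via x @ 1.6614
    (5,5) via y @ 2.2983  # hit
  → r_2 = 2.2983
beam 3: φ=45°, α=165°
  direction (-0.9659, 0.2588); cell (4,2); t to first gridline: x 0.5901, y 0.8500 (then +1.0353 / +3.8637)
    (3,2) via x @ 0.5901
    (3,3) via y @ 0.8500
    (2,3) via x @ 1.6254
    (1,3) via x @ 2.6607
    (0,3) via x @ 3.6959  # hit
  → r_3 = 3.6959
beam 4: φ=90°, α=210°
  direction (-0.8660, -0.5000); cell (4,2); t to first gridline: x 0.6582, y 1.5600 (then +1.1547 / +2.0000)
    (3,2) via x @ 0.6582
    (3,1) via y @ 1.5600
    (2,1) via x @ 1.8129
    (1,1) via x @ 2.9676
    (1,0) via y @ 3.5600  # hit
  → r_4 = 3.5600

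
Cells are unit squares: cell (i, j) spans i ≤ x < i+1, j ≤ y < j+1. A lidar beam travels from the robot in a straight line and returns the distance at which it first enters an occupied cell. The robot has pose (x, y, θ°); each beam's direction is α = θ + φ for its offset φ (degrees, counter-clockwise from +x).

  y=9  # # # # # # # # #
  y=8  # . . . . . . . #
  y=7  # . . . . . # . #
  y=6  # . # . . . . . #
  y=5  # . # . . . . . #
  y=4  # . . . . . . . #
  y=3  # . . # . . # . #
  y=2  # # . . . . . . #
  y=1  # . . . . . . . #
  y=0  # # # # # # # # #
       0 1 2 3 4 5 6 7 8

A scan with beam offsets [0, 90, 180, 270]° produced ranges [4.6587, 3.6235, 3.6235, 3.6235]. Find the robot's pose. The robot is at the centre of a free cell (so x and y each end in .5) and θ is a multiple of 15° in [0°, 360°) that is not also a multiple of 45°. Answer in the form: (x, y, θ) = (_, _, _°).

Candidates: 50 free-cell centres × 16 headings = 800 poses. Raycast each; keep the one whose scan matches to 4 dp.
  (4.5, 4.5, 30°): beam 1 = 4.0415 ≠ 4.6587 ✗
  (2.5, 7.5, 120°): beam 1 = 1.7321 ≠ 4.6587 ✗
  (7.5, 2.5, 300°): beam 1 = 1.0000 ≠ 4.6587 ✗
  (3.5, 8.5, 75°): beam 1 = 0.5176 ≠ 4.6587 ✗
  …
  (4.5, 4.5, 105°): r_1=4.6587, r_2=3.6235, r_3=3.6235, r_4=3.6235 — all match ✓
No second candidate reproduces the full scan.

(x, y, θ) = (4.5, 4.5, 105°)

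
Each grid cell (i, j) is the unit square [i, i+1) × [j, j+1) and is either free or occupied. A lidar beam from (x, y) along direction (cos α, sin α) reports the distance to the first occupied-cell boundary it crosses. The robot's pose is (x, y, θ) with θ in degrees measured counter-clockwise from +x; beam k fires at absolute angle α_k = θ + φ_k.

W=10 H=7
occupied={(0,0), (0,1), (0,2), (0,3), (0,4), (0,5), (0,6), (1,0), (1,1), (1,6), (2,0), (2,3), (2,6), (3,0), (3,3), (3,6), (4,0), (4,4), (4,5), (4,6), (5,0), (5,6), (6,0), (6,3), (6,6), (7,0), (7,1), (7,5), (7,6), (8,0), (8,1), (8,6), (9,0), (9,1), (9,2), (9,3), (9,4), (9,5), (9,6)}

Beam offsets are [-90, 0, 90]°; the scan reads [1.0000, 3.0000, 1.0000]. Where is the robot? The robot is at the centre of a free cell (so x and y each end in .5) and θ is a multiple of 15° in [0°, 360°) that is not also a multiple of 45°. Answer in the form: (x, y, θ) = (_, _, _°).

(x, y, θ) = (7.5, 2.5, 60°)

Candidates: 31 free-cell centres × 16 headings = 496 poses. Raycast each; keep the one whose scan matches to 4 dp.
  (6.5, 1.5, 30°): beam 1 = 0.5774 ≠ 1.0000 ✗
  (2.5, 2.5, 165°): beam 1 = 0.5176 ≠ 1.0000 ✗
  (7.5, 2.5, 150°): beam 1 = 3.0000 ≠ 1.0000 ✗
  (1.5, 3.5, 195°): beam 1 = 1.9319 ≠ 1.0000 ✗
  (2.5, 5.5, 330°): beam 1 = 3.0000 ≠ 1.0000 ✗
  …
  (7.5, 2.5, 60°): r_1=1.0000, r_2=3.0000, r_3=1.0000 — all match ✓
Unique over the lattice → pose = (7.5, 2.5, 60°).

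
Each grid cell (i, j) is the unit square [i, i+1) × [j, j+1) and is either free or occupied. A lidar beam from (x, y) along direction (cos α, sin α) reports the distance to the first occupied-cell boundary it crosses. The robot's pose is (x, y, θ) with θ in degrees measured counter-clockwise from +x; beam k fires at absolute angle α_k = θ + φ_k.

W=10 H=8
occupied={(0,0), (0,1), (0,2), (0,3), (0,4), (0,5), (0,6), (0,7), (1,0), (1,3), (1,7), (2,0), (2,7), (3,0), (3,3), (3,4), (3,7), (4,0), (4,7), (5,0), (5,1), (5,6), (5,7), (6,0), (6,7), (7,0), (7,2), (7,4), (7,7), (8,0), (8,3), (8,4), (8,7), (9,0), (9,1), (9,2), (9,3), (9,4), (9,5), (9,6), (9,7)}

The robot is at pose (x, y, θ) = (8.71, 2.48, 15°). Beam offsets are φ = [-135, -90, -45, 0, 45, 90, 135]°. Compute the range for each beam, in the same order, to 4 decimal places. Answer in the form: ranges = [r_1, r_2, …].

beam 1: φ=-135°, α=240°
  d=(-0.5000,-0.8660)  start (8,2)  tX=1.4200 tY=0.5543  stride 1/|dx|=2.0000 1/|dy|=1.1547
    cross y-line → (8,1), t=0.5543
    cross x-line → (7,1), t=1.4200
    cross y-line → (7,0), t=1.7090 (wall)
  → r_1 = 1.7090
beam 2: φ=-90°, α=285°
  d=(0.2588,-0.9659)  start (8,2)  tX=1.1205 tY=0.4969  stride 1/|dx|=3.8637 1/|dy|=1.0353
    cross y-line → (8,1), t=0.4969
    cross x-line → (9,1), t=1.1205 (wall)
  → r_2 = 1.1205
beam 3: φ=-45°, α=330°
  d=(0.8660,-0.5000)  start (8,2)  tX=0.3349 tY=0.9600  stride 1/|dx|=1.1547 1/|dy|=2.0000
    cross x-line → (9,2), t=0.3349 (wall)
  → r_3 = 0.3349
beam 4: φ=0°, α=15°
  d=(0.9659,0.2588)  start (8,2)  tX=0.3002 tY=2.0091  stride 1/|dx|=1.0353 1/|dy|=3.8637
    cross x-line → (9,2), t=0.3002 (wall)
  → r_4 = 0.3002
beam 5: φ=45°, α=60°
  d=(0.5000,0.8660)  start (8,2)  tX=0.5800 tY=0.6004  stride 1/|dx|=2.0000 1/|dy|=1.1547
    cross x-line → (9,2), t=0.5800 (wall)
  → r_5 = 0.5800
beam 6: φ=90°, α=105°
  d=(-0.2588,0.9659)  start (8,2)  tX=2.7432 tY=0.5383  stride 1/|dx|=3.8637 1/|dy|=1.0353
    cross y-line → (8,3), t=0.5383 (wall)
  → r_6 = 0.5383
beam 7: φ=135°, α=150°
  d=(-0.8660,0.5000)  start (8,2)  tX=0.8198 tY=1.0400  stride 1/|dx|=1.1547 1/|dy|=2.0000
    cross x-line → (7,2), t=0.8198 (wall)
  → r_7 = 0.8198

ranges = [1.7090, 1.1205, 0.3349, 0.3002, 0.5800, 0.5383, 0.8198]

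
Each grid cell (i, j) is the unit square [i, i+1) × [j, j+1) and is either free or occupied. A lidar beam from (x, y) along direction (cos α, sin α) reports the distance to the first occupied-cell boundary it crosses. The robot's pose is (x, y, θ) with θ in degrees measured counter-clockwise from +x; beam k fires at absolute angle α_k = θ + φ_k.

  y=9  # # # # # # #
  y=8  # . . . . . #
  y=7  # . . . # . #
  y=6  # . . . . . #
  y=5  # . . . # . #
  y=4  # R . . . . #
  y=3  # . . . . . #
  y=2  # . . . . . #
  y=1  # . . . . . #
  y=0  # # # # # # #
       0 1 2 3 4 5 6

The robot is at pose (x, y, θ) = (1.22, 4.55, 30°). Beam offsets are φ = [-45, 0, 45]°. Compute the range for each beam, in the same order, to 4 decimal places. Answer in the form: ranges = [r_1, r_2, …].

beam 1: φ=-45°, α=345°
  direction (0.9659, -0.2588); cell (1,4); t to first gridline: x 0.8075, y 2.1250 (then +1.0353 / +3.8637)
    (2,4) via x @ 0.8075
    (3,4) via x @ 1.8428
    (3,3) via y @ 2.1250
    (4,3) via x @ 2.8781
    (5,3) via x @ 3.9133
    (6,3) via x @ 4.9486  # hit
  → r_1 = 4.9486
beam 2: φ=0°, α=30°
  direction (0.8660, 0.5000); cell (1,4); t to first gridline: x 0.9007, y 0.9000 (then +1.1547 / +2.0000)
    (1,5) via y @ 0.9000
    (2,5) via x @ 0.9007
    (3,5) via x @ 2.0554
    (3,6) via y @ 2.9000
    (4,6) via x @ 3.2101
    (5,6) via x @ 4.3648
    (5,7) via y @ 4.9000
    (6,7) via x @ 5.5195  # hit
  → r_2 = 5.5195
beam 3: φ=45°, α=75°
  direction (0.2588, 0.9659); cell (1,4); t to first gridline: x 3.0137, y 0.4659 (then +3.8637 / +1.0353)
    (1,5) via y @ 0.4659
    (1,6) via y @ 1.5012
    (1,7) via y @ 2.5364
    (2,7) via x @ 3.0137
    (2,8) via y @ 3.5717
    (2,9) via y @ 4.6070  # hit
  → r_3 = 4.6070

ranges = [4.9486, 5.5195, 4.6070]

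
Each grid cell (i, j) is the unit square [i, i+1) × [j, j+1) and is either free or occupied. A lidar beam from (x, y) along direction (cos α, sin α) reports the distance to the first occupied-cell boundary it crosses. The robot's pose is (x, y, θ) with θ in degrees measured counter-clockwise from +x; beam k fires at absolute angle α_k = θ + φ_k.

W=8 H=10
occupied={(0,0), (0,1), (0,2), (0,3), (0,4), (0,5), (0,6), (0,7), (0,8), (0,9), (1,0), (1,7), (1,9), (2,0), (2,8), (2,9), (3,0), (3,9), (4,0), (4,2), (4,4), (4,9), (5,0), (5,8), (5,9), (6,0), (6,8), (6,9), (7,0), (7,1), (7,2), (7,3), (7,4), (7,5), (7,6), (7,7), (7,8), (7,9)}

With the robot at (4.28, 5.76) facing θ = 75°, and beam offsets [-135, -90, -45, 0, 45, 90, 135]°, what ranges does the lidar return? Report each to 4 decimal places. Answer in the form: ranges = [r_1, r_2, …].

beam 1: φ=-135°, α=300°
  dir = (cos 300°, sin 300°) = (0.5000, -0.8660); from cell (4,5)
  next x-line at t=1.4400, next y-line at t=0.8776; Δt_x=2.0000, Δt_y=1.1547
    y: enter (4,4) at t=0.8776 ← occupied
  → r_1 = 0.8776
beam 2: φ=-90°, α=345°
  dir = (cos 345°, sin 345°) = (0.9659, -0.2588); from cell (4,5)
  next x-line at t=0.7454, next y-line at t=2.9364; Δt_x=1.0353, Δt_y=3.8637
    x: enter (5,5) at t=0.7454
    x: enter (6,5) at t=1.7807
    x: enter (7,5) at t=2.8160 ← occupied
  → r_2 = 2.8160
beam 3: φ=-45°, α=30°
  dir = (cos 30°, sin 30°) = (0.8660, 0.5000); from cell (4,5)
  next x-line at t=0.8314, next y-line at t=0.4800; Δt_x=1.1547, Δt_y=2.0000
    y: enter (4,6) at t=0.4800
    x: enter (5,6) at t=0.8314
    x: enter (6,6) at t=1.9861
    y: enter (6,7) at t=2.4800
    x: enter (7,7) at t=3.1408 ← occupied
  → r_3 = 3.1408
beam 4: φ=0°, α=75°
  dir = (cos 75°, sin 75°) = (0.2588, 0.9659); from cell (4,5)
  next x-line at t=2.7819, next y-line at t=0.2485; Δt_x=3.8637, Δt_y=1.0353
    y: enter (4,6) at t=0.2485
    y: enter (4,7) at t=1.2837
    y: enter (4,8) at t=2.3190
    x: enter (5,8) at t=2.7819 ← occupied
  → r_4 = 2.7819
beam 5: φ=45°, α=120°
  dir = (cos 120°, sin 120°) = (-0.5000, 0.8660); from cell (4,5)
  next x-line at t=0.5600, next y-line at t=0.2771; Δt_x=2.0000, Δt_y=1.1547
    y: enter (4,6) at t=0.2771
    x: enter (3,6) at t=0.5600
    y: enter (3,7) at t=1.4318
    x: enter (2,7) at t=2.5600
    y: enter (2,8) at t=2.5865 ← occupied
  → r_5 = 2.5865
beam 6: φ=90°, α=165°
  dir = (cos 165°, sin 165°) = (-0.9659, 0.2588); from cell (4,5)
  next x-line at t=0.2899, next y-line at t=0.9273; Δt_x=1.0353, Δt_y=3.8637
    x: enter (3,5) at t=0.2899
    y: enter (3,6) at t=0.9273
    x: enter (2,6) at t=1.3252
    x: enter (1,6) at t=2.3604
    x: enter (0,6) at t=3.3957 ← occupied
  → r_6 = 3.3957
beam 7: φ=135°, α=210°
  dir = (cos 210°, sin 210°) = (-0.8660, -0.5000); from cell (4,5)
  next x-line at t=0.3233, next y-line at t=1.5200; Δt_x=1.1547, Δt_y=2.0000
    x: enter (3,5) at t=0.3233
    x: enter (2,5) at t=1.4780
    y: enter (2,4) at t=1.5200
    x: enter (1,4) at t=2.6327
    y: enter (1,3) at t=3.5200
    x: enter (0,3) at t=3.7874 ← occupied
  → r_7 = 3.7874

ranges = [0.8776, 2.8160, 3.1408, 2.7819, 2.5865, 3.3957, 3.7874]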